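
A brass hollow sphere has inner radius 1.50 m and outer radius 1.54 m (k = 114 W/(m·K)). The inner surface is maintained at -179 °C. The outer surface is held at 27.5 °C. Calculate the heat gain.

Q = 1.71×10^7 W

Q = 4πk·ΔT/(1/r₁ − 1/r₂) = 4π × 114 × 206.5 / (1/1.50 − 1/1.54) = 1.71×10^7 W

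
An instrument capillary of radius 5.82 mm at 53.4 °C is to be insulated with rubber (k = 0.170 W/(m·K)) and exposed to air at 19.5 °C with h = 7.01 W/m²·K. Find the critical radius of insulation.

For a cylinder, r_cr = k_ins/h = 0.170/7.01 = 0.0243 m = 2.43 cm

r_cr = 2.43 cm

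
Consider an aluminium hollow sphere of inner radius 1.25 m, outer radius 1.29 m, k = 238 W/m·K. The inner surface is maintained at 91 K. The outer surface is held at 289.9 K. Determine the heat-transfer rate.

Q = 24000 kW

Q = 4πk·ΔT/(1/r₁ − 1/r₂) = 4π × 238 × 198.9 / (1/1.25 − 1/1.29) = 2.40×10^7 W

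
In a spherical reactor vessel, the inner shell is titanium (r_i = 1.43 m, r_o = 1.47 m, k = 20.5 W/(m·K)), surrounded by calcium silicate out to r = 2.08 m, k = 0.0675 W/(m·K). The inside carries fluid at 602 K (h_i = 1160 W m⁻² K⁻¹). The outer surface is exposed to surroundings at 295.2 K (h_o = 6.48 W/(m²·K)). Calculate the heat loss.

Q = 1290 W

Treat each layer as a resistance in series:
  R_conv,in = 1/(4πr²h) = 1/(4π·1.43²·1160) = 3.355×10^-5 K/W
  R_titanium = (1/1.43 − 1/1.47)/(4πk) = 0.01903/(4π·20.5) = 7.387×10^-5 K/W
  R_calcium silicate = (1/1.47 − 1/2.08)/(4πk) = 0.1995/(4π·0.0675) = 0.2352 K/W
  R_conv,out = 1/(4πr²h) = 1/(4π·2.08²·6.48) = 0.002838 K/W
ΣR = 3.355×10^-5 + 7.387×10^-5 + 0.2352 + 0.002838 = 0.2381 K/W
Q = ΔT/ΣR = (602 K − 295.2 K)/0.2381 = 1290 W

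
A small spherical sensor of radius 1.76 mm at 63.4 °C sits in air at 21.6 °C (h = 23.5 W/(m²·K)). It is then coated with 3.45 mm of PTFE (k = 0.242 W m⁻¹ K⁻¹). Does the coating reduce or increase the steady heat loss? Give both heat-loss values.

increases: 0.0382 → 0.168 W

Critical radius for a sphere: r_cr = 2k/h = 0.0206 m = 2.06 cm.
Outer radius after coating: r₂ = 0.00176 + 0.00345 = 0.00521 m.
Since r₁ < r_cr and r₂ ≤ r_cr, the coating moves toward the maximum at r_cr — heat loss rises.
Bare: R = 1/(4πr₁²h) = 1093 K/W; Q = 41.8/1093 = 0.0382 W.
Coated: R = R_cond + R_conv = 248.5 K/W; Q = 41.8/248.5 = 0.168 W.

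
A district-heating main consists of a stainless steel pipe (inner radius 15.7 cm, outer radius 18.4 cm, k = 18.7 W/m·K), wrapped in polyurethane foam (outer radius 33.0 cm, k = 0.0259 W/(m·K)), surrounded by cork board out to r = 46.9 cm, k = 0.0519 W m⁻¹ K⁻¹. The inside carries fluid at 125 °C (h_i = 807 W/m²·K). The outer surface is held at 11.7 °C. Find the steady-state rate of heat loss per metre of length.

Treat each layer as a resistance in series:
  R'_conv,in = 1/(2πr h) = 1/(2π·0.157·807) = 0.001256 m·K/W
  R'_stainless steel = ln(0.184/0.157)/(2πk) = 0.1587/(2π·18.7) = 0.001351 m·K/W
  R'_polyurethane foam = ln(0.330/0.184)/(2πk) = 0.5842/(2π·0.0259) = 3.590 m·K/W
  R'_cork board = ln(0.469/0.330)/(2πk) = 0.3515/(2π·0.0519) = 1.078 m·K/W
ΣR = 0.001256 + 0.001351 + 3.590 + 1.078 = 4.671 m·K/W
Q' = ΔT/ΣR = (125 °C − 11.7 °C)/4.671 = 24.3 W/m

Q' = 24.3 W/m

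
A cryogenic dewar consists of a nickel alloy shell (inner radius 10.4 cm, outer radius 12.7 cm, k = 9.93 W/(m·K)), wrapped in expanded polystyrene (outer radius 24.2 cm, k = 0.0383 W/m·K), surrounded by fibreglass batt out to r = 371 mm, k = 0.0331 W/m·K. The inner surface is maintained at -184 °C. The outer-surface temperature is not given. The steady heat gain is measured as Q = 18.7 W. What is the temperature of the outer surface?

T_out = 26.2 °C

Series resistances:
  R_nickel alloy = (1/0.104 − 1/0.127)/(4πk) = 1.741/(4π·9.93) = 0.01396 K/W
  R_expanded polystyrene = (1/0.127 − 1/0.242)/(4πk) = 3.742/(4π·0.0383) = 7.774 K/W
  R_fibreglass batt = (1/0.242 − 1/0.371)/(4πk) = 1.437/(4π·0.0331) = 3.454 K/W
ΣR = 11.24 K/W
ΔT = Q·ΣR = 18.7 × 11.24 = 210.2 K
Heat flows inward, so T_out = T_in + ΔT = -184 + 210.2 = 26.2 °C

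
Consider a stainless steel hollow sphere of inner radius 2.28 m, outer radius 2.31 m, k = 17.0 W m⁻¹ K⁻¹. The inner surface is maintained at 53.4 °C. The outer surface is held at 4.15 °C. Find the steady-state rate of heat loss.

Q = 4πk·ΔT/(1/r₁ − 1/r₂) = 4π × 17.0 × 49.25 / (1/2.28 − 1/2.31) = 1.85×10^6 W

Q = 1.85×10^6 W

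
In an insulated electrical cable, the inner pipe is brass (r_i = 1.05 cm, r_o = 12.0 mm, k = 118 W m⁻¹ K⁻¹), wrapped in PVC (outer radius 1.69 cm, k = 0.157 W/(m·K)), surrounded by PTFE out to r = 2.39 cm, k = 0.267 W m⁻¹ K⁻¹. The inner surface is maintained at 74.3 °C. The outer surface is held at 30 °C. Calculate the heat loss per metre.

Treat each layer as a resistance in series:
  R'_brass = ln(0.0120/0.0105)/(2πk) = 0.1335/(2π·118) = 1.801×10^-4 m·K/W
  R'_PVC = ln(0.0169/0.0120)/(2πk) = 0.3424/(2π·0.157) = 0.3471 m·K/W
  R'_PTFE = ln(0.0239/0.0169)/(2πk) = 0.3466/(2π·0.267) = 0.2066 m·K/W
ΣR = 1.801×10^-4 + 0.3471 + 0.2066 = 0.5539 m·K/W
Q' = ΔT/ΣR = (74.3 °C − 30 °C)/0.5539 = 80.0 W/m

Q' = 80.0 W/m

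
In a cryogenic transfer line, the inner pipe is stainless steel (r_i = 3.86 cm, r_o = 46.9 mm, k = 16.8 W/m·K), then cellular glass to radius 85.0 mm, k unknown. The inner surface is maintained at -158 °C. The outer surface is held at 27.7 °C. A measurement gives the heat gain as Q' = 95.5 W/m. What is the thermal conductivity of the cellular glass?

ΣR = ΔT/Q' = |-158 − 27.7|/95.5 = 1.945 m·K/W
Known resistances:
  R'_stainless steel = ln(0.0469/0.0386)/(2πk) = 0.1948/(2π·16.8) = 0.001845 m·K/W
R_cellular glass = ΣR − ΣR_known = 1.945 − 0.001845 = 1.943 m·K/W
ln(r₂/r₁)/(2πk) = 1.943 ⇒ k = 0.5946/(2π·1.943) = 0.0487 W/m·K

k = 0.0487 W/m·K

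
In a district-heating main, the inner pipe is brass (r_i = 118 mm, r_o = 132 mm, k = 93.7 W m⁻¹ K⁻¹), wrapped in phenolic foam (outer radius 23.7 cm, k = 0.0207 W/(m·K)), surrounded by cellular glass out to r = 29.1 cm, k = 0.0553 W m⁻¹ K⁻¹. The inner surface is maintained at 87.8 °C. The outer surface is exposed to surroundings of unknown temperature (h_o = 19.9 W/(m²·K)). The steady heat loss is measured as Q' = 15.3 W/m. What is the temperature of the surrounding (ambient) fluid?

Sum the resistances:
  R'_brass = ln(0.132/0.118)/(2πk) = 0.1121/(2π·93.7) = 1.904×10^-4 m·K/W
  R'_phenolic foam = ln(0.237/0.132)/(2πk) = 0.5853/(2π·0.0207) = 4.500 m·K/W
  R'_cellular glass = ln(0.291/0.237)/(2πk) = 0.2053/(2π·0.0553) = 0.5908 m·K/W
  R'_conv,out = 1/(2πr h) = 1/(2π·0.291·19.9) = 0.02748 m·K/W
ΣR = 5.118 m·K/W
ΔT = Q'·ΣR = 15.3 × 5.118 = 78.31 K
Heat flows outward, so T_out = T_in − ΔT = 87.8 − 78.31 = 9.49 °C

T_out = 9.49 °C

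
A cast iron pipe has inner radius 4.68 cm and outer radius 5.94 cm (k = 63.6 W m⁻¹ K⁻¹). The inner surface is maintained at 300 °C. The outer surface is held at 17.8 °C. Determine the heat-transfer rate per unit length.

Q' = 2πk·ΔT/ln(r₂/r₁) = 2π × 63.6 × 282.2 / ln(0.0594/0.0468) = 4.73×10^5 W/m

Q' = 473 kW/m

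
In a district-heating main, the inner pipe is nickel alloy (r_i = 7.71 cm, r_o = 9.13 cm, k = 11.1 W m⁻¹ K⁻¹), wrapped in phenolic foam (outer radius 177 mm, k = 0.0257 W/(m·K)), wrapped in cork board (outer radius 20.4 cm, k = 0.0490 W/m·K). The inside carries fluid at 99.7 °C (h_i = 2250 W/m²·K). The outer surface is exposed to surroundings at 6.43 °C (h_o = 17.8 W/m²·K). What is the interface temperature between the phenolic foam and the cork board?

T = 16.7 °C

Series thermal resistances, inner to outer:
  R'_conv,in = 1/(2πr h) = 1/(2π·0.0771·2250) = 9.175×10^-4 m·K/W
  R'_nickel alloy = ln(0.0913/0.0771)/(2πk) = 0.1690/(2π·11.1) = 0.002424 m·K/W
  R'_phenolic foam = ln(0.177/0.0913)/(2πk) = 0.6620/(2π·0.0257) = 4.100 m·K/W
  R'_cork board = ln(0.204/0.177)/(2πk) = 0.1420/(2π·0.0490) = 0.4611 m·K/W
  R'_conv,out = 1/(2πr h) = 1/(2π·0.204·17.8) = 0.04383 m·K/W
ΣR = 9.175×10^-4 + 0.002424 + 4.100 + 0.4611 + 0.04383 = 4.608 m·K/W
Q' = ΔT/ΣR = (99.7 °C − 6.43 °C)/4.608 = 20.24 W/m
From the inner boundary to the phenolic foam/cork board interface, ΣR_partial = 4.103 m·K/W.
T_interface = T_in − Q'·ΣR_partial = 99.7 °C − (20.24)(4.103) = 16.7 °C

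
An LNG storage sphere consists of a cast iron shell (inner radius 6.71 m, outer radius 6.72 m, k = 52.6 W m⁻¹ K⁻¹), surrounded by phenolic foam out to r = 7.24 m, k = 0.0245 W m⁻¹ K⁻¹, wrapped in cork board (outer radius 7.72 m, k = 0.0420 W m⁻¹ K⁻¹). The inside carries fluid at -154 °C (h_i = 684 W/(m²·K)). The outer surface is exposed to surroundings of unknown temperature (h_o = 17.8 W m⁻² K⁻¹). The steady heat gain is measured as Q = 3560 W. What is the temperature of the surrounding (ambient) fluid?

Sum the resistances:
  R_conv,in = 1/(4πr²h) = 1/(4π·6.71²·684) = 2.584×10^-6 K/W
  R_cast iron = (1/6.71 − 1/6.72)/(4πk) = 2.218×10^-4/(4π·52.6) = 3.355×10^-7 K/W
  R_phenolic foam = (1/6.72 − 1/7.24)/(4πk) = 0.01069/(4π·0.0245) = 0.03472 K/W
  R_cork board = (1/7.24 − 1/7.72)/(4πk) = 0.008588/(4π·0.0420) = 0.01627 K/W
  R_conv,out = 1/(4πr²h) = 1/(4π·7.72²·17.8) = 7.501×10^-5 K/W
ΣR = 0.05106 K/W
ΔT = Q·ΣR = 3560 × 0.05106 = 181.8 K
Heat flows inward, so T_out = T_in + ΔT = -154 + 181.8 = 27.8 °C

T_out = 27.8 °C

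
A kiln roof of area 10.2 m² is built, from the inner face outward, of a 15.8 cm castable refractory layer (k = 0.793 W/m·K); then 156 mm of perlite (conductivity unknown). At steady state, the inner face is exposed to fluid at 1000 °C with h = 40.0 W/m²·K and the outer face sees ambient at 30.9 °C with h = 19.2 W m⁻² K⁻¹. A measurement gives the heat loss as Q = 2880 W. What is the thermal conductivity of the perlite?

ΣR = ΔT/Q = |1000 − 30.9|/2880 = 0.3365 K/W
Known resistances:
  R_conv,in = 1/(hA) = 1/(40.0·10.2) = 0.002451 K/W
  R_castable refractory = L/(kA) = 0.158/(0.793·10.2) = 0.01953 K/W
  R_conv,out = 1/(hA) = 1/(19.2·10.2) = 0.005106 K/W
R_perlite = ΣR − ΣR_known = 0.3365 − 0.02709 = 0.3094 K/W
L/(kA) = 0.3094 ⇒ k = 0.156/(0.3094·10.2) = 0.0494 W/m·K

k = 0.0494 W/m·K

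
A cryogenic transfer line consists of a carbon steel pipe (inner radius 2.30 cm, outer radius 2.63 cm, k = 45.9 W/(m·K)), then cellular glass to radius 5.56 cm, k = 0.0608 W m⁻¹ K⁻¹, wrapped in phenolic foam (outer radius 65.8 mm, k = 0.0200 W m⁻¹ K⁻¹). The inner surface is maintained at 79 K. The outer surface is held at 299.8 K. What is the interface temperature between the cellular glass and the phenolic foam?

T = 210.1 K

Treat each layer as a resistance in series:
  R'_carbon steel = ln(0.0263/0.0230)/(2πk) = 0.1341/(2π·45.9) = 4.649×10^-4 m·K/W
  R'_cellular glass = ln(0.0556/0.0263)/(2πk) = 0.7486/(2π·0.0608) = 1.960 m·K/W
  R'_phenolic foam = ln(0.0658/0.0556)/(2πk) = 0.1684/(2π·0.0200) = 1.340 m·K/W
ΣR = 4.649×10^-4 + 1.960 + 1.340 = 3.300 m·K/W
Q' = ΔT/ΣR = (79 K − 299.8 K)/3.300 = -66.91 W/m
From the inner boundary to the cellular glass/phenolic foam interface, ΣR_partial = 1.960 m·K/W.
T_interface = T_in − Q'·ΣR_partial = 79 K − (-66.91)(1.960) = 210.1 K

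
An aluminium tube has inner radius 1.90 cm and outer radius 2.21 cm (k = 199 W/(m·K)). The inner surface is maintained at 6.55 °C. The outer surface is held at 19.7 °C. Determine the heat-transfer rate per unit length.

Q' = 1.09×10^5 W/m

Q' = 2πk·ΔT/ln(r₂/r₁) = 2π × 199 × 13.15 / ln(0.0221/0.0190) = 1.09×10^5 W/m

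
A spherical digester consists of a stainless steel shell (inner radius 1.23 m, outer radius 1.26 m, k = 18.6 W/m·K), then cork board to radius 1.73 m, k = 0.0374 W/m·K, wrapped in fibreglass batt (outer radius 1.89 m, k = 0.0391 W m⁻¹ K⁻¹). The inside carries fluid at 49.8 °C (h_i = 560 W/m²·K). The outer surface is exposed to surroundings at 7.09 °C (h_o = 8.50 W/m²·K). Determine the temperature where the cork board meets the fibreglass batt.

T = 14.9 °C

Treat each layer as a resistance in series:
  R_conv,in = 1/(4πr²h) = 1/(4π·1.23²·560) = 9.393×10^-5 K/W
  R_stainless steel = (1/1.23 − 1/1.26)/(4πk) = 0.01936/(4π·18.6) = 8.282×10^-5 K/W
  R_cork board = (1/1.26 − 1/1.73)/(4πk) = 0.2156/(4π·0.0374) = 0.4588 K/W
  R_fibreglass batt = (1/1.73 − 1/1.89)/(4πk) = 0.04893/(4π·0.0391) = 0.09959 K/W
  R_conv,out = 1/(4πr²h) = 1/(4π·1.89²·8.50) = 0.002621 K/W
ΣR = 9.393×10^-5 + 8.282×10^-5 + 0.4588 + 0.09959 + 0.002621 = 0.5612 K/W
Q = ΔT/ΣR = (49.8 °C − 7.09 °C)/0.5612 = 76.10 W
From the inner boundary to the cork board/fibreglass batt interface, ΣR_partial = 0.4590 K/W.
T_interface = T_in − Q·ΣR_partial = 49.8 °C − (76.10)(0.4590) = 14.9 °C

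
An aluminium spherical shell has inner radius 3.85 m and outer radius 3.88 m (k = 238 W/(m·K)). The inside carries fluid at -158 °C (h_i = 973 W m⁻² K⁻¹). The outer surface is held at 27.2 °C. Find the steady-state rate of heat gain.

Q = 29900 kW

Resistance network (inner→outer):
  R_conv,in = 1/(4πr²h) = 1/(4π·3.85²·973) = 5.518×10^-6 K/W
  R_aluminium = (1/3.85 − 1/3.88)/(4πk) = 0.002008/(4π·238) = 6.715×10^-7 K/W
ΣR = 5.518×10^-6 + 6.715×10^-7 = 6.190×10^-6 K/W
Q = ΔT/ΣR = (-158 °C − 27.2 °C)/6.190×10^-6 = -2.99×10^7 W
(Negative Q ⇒ heat flows inward; heat gain = 2.99×10^7 W.)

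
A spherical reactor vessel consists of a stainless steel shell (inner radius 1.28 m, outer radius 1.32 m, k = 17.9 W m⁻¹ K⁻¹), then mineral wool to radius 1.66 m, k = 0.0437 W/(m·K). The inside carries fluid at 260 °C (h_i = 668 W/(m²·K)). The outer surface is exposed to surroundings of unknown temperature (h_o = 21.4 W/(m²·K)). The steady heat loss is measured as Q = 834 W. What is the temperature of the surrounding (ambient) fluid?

T_out = 23.1 °C

Sum the resistances:
  R_conv,in = 1/(4πr²h) = 1/(4π·1.28²·668) = 7.271×10^-5 K/W
  R_stainless steel = (1/1.28 − 1/1.32)/(4πk) = 0.02367/(4π·17.9) = 1.052×10^-4 K/W
  R_mineral wool = (1/1.32 − 1/1.66)/(4πk) = 0.1552/(4π·0.0437) = 0.2826 K/W
  R_conv,out = 1/(4πr²h) = 1/(4π·1.66²·21.4) = 0.001349 K/W
ΣR = 0.2841 K/W
ΔT = Q·ΣR = 834 × 0.2841 = 236.9 K
Heat flows outward, so T_out = T_in − ΔT = 260 − 236.9 = 23.1 °C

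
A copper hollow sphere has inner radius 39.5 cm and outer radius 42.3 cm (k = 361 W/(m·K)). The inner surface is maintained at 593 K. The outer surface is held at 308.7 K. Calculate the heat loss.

Q = 4πk·ΔT/(1/r₁ − 1/r₂) = 4π × 361 × 284.3 / (1/0.395 − 1/0.423) = 7.70×10^6 W

Q = 7.70×10^6 W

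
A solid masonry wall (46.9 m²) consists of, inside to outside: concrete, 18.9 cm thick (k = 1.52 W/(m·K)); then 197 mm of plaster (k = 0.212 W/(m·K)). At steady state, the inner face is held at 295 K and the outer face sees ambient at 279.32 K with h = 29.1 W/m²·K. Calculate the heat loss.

Q = 676 W

Series thermal resistances, inner to outer:
  R_concrete = L/(kA) = 0.189/(1.52·46.9) = 0.002651 K/W
  R_plaster = L/(kA) = 0.197/(0.212·46.9) = 0.01981 K/W
  R_conv,out = 1/(hA) = 1/(29.1·46.9) = 7.327×10^-4 K/W
ΣR = 0.002651 + 0.01981 + 7.327×10^-4 = 0.02319 K/W
Q = ΔT/ΣR = (295 K − 279.32 K)/0.02319 = 676 W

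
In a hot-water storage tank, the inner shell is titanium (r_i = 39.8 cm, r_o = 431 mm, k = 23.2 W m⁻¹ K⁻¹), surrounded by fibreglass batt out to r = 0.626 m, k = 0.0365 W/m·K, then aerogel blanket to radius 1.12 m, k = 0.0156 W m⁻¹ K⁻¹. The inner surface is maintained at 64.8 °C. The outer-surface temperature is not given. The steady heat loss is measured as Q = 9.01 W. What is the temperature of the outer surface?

T_out = 18.2 °C

Sum the resistances:
  R_titanium = (1/0.398 − 1/0.431)/(4πk) = 0.1924/(4π·23.2) = 6.599×10^-4 K/W
  R_fibreglass batt = (1/0.431 − 1/0.626)/(4πk) = 0.7227/(4π·0.0365) = 1.576 K/W
  R_aerogel blanket = (1/0.626 − 1/1.12)/(4πk) = 0.7046/(4π·0.0156) = 3.594 K/W
ΣR = 5.171 K/W
ΔT = Q·ΣR = 9.01 × 5.171 = 46.59 K
Heat flows outward, so T_out = T_in − ΔT = 64.8 − 46.59 = 18.2 °C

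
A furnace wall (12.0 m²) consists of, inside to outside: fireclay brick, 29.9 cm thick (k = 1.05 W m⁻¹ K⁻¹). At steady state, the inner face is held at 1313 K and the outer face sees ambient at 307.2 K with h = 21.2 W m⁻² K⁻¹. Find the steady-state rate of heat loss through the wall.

Q = 36.4 kW

Series thermal resistances, inner to outer:
  R_fireclay brick = L/(kA) = 0.299/(1.05·12.0) = 0.02373 K/W
  R_conv,out = 1/(hA) = 1/(21.2·12.0) = 0.003931 K/W
ΣR = 0.02373 + 0.003931 = 0.02766 K/W
Q = ΔT/ΣR = (1313 K − 307.2 K)/0.02766 = 36400 W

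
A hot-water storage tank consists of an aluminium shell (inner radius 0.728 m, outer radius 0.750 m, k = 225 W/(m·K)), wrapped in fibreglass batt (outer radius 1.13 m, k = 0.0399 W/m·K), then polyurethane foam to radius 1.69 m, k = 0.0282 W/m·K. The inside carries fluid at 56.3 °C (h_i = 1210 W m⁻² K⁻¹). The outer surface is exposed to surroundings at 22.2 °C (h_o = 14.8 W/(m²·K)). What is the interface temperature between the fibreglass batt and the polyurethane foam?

T = 38.6 °C

Treat each layer as a resistance in series:
  R_conv,in = 1/(4πr²h) = 1/(4π·0.728²·1210) = 1.241×10^-4 K/W
  R_aluminium = (1/0.728 − 1/0.750)/(4πk) = 0.04029/(4π·225) = 1.425×10^-5 K/W
  R_fibreglass batt = (1/0.750 − 1/1.13)/(4πk) = 0.4484/(4π·0.0399) = 0.8943 K/W
  R_polyurethane foam = (1/1.13 − 1/1.69)/(4πk) = 0.2932/(4π·0.0282) = 0.8275 K/W
  R_conv,out = 1/(4πr²h) = 1/(4π·1.69²·14.8) = 0.001883 K/W
ΣR = 1.241×10^-4 + 1.425×10^-5 + 0.8943 + 0.8275 + 0.001883 = 1.724 K/W
Q = ΔT/ΣR = (56.3 °C − 22.2 °C)/1.724 = 19.78 W
From the inner boundary to the fibreglass batt/polyurethane foam interface, ΣR_partial = 0.8944 K/W.
T_interface = T_in − Q·ΣR_partial = 56.3 °C − (19.78)(0.8944) = 38.6 °C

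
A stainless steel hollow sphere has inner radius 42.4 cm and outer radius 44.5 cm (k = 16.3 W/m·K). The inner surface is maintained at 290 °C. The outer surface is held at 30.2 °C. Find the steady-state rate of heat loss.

Q = 4πk·ΔT/(1/r₁ − 1/r₂) = 4π × 16.3 × 259.8 / (1/0.424 − 1/0.445) = 4.78×10^5 W

Q = 478 kW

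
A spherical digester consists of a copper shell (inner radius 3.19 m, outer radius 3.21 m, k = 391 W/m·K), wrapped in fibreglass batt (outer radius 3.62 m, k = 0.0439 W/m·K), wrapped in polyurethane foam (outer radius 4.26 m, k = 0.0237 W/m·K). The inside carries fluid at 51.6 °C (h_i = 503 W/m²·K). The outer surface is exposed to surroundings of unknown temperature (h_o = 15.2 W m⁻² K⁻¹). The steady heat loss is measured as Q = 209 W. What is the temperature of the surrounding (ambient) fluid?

Sum the resistances:
  R_conv,in = 1/(4πr²h) = 1/(4π·3.19²·503) = 1.555×10^-5 K/W
  R_copper = (1/3.19 − 1/3.21)/(4πk) = 0.001953/(4π·391) = 3.975×10^-7 K/W
  R_fibreglass batt = (1/3.21 − 1/3.62)/(4πk) = 0.03528/(4π·0.0439) = 0.06396 K/W
  R_polyurethane foam = (1/3.62 − 1/4.26)/(4πk) = 0.04150/(4π·0.0237) = 0.1393 K/W
  R_conv,out = 1/(4πr²h) = 1/(4π·4.26²·15.2) = 2.885×10^-4 K/W
ΣR = 0.2036 K/W
ΔT = Q·ΣR = 209 × 0.2036 = 42.55 K
Heat flows outward, so T_out = T_in − ΔT = 51.6 − 42.55 = 9.05 °C

T_out = 9.05 °C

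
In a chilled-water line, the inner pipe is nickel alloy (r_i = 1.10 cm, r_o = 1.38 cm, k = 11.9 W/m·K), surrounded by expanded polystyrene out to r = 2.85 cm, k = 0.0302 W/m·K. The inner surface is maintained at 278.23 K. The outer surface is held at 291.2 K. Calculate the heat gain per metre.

Series thermal resistances, inner to outer:
  R'_nickel alloy = ln(0.0138/0.0110)/(2πk) = 0.2268/(2π·11.9) = 0.003033 m·K/W
  R'_expanded polystyrene = ln(0.0285/0.0138)/(2πk) = 0.7252/(2π·0.0302) = 3.822 m·K/W
ΣR = 0.003033 + 3.822 = 3.825 m·K/W
Q' = ΔT/ΣR = (278.23 K − 291.2 K)/3.825 = -3.39 W/m
(Negative Q' ⇒ heat flows inward; heat gain = 3.39 W/m.)

Q' = 3.39 W/m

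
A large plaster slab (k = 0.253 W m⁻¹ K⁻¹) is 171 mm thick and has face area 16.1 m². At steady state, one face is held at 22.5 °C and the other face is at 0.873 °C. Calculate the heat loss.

Q = 515 W

Q = kA·ΔT/L = 0.253 × 16.1 × |22.5 °C − 0.873 °C| / 0.171 = 515 W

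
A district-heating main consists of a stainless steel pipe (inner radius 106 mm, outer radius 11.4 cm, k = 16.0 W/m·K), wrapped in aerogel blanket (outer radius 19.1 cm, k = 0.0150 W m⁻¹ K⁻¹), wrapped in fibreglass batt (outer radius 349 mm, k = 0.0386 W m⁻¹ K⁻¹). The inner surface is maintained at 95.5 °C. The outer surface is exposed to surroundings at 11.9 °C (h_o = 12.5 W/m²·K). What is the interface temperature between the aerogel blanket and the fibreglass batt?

Resistance network (inner→outer):
  R'_stainless steel = ln(0.114/0.106)/(2πk) = 0.07276/(2π·16.0) = 7.238×10^-4 m·K/W
  R'_aerogel blanket = ln(0.191/0.114)/(2πk) = 0.5161/(2π·0.0150) = 5.476 m·K/W
  R'_fibreglass batt = ln(0.349/0.191)/(2πk) = 0.6028/(2π·0.0386) = 2.485 m·K/W
  R'_conv,out = 1/(2πr h) = 1/(2π·0.349·12.5) = 0.03648 m·K/W
ΣR = 7.238×10^-4 + 5.476 + 2.485 + 0.03648 = 7.998 m·K/W
Q' = ΔT/ΣR = (95.5 °C − 11.9 °C)/7.998 = 10.45 W/m
From the inner boundary to the aerogel blanket/fibreglass batt interface, ΣR_partial = 5.477 m·K/W.
T_interface = T_in − Q'·ΣR_partial = 95.5 °C − (10.45)(5.477) = 38.3 °C

T = 38.3 °C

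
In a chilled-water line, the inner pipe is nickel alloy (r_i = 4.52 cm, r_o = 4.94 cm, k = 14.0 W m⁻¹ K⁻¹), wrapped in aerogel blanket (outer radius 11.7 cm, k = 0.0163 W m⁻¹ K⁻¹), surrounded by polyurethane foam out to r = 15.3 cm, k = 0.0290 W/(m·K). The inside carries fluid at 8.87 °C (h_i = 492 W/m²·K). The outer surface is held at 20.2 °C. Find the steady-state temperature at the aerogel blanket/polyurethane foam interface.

Series thermal resistances, inner to outer:
  R'_conv,in = 1/(2πr h) = 1/(2π·0.0452·492) = 0.007157 m·K/W
  R'_nickel alloy = ln(0.0494/0.0452)/(2πk) = 0.08885/(2π·14.0) = 0.001010 m·K/W
  R'_aerogel blanket = ln(0.117/0.0494)/(2πk) = 0.8622/(2π·0.0163) = 8.419 m·K/W
  R'_polyurethane foam = ln(0.153/0.117)/(2πk) = 0.2683/(2π·0.0290) = 1.472 m·K/W
ΣR = 0.007157 + 0.001010 + 8.419 + 1.472 = 9.899 m·K/W
Q' = ΔT/ΣR = (8.87 °C − 20.2 °C)/9.899 = -1.145 W/m
From the inner boundary to the aerogel blanket/polyurethane foam interface, ΣR_partial = 8.427 m·K/W.
T_interface = T_in − Q'·ΣR_partial = 8.87 °C − (-1.145)(8.427) = 18.5 °C

T = 18.5 °C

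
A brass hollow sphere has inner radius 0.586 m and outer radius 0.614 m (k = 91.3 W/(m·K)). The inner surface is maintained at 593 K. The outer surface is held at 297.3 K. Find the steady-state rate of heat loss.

Q = 4360 kW

Q = 4πk·ΔT/(1/r₁ − 1/r₂) = 4π × 91.3 × 295.7 / (1/0.586 − 1/0.614) = 4.36×10^6 W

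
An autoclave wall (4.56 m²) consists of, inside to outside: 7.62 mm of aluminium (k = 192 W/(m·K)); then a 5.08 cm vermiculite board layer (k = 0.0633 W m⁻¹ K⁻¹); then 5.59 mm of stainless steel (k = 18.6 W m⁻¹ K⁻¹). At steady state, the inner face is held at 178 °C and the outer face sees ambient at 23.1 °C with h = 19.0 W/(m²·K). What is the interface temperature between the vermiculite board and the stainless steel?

T = 32.7 °C

Treat each layer as a resistance in series:
  R_aluminium = L/(kA) = 0.00762/(192·4.56) = 8.703×10^-6 K/W
  R_vermiculite board = L/(kA) = 0.0508/(0.0633·4.56) = 0.1760 K/W
  R_stainless steel = L/(kA) = 0.00559/(18.6·4.56) = 6.591×10^-5 K/W
  R_conv,out = 1/(hA) = 1/(19.0·4.56) = 0.01154 K/W
ΣR = 8.703×10^-6 + 0.1760 + 6.591×10^-5 + 0.01154 = 0.1876 K/W
Q = ΔT/ΣR = (178 °C − 23.1 °C)/0.1876 = 825.7 W
From the inner boundary to the vermiculite board/stainless steel interface, ΣR_partial = 0.1760 K/W.
T_interface = T_in − Q·ΣR_partial = 178 °C − (825.7)(0.1760) = 32.7 °C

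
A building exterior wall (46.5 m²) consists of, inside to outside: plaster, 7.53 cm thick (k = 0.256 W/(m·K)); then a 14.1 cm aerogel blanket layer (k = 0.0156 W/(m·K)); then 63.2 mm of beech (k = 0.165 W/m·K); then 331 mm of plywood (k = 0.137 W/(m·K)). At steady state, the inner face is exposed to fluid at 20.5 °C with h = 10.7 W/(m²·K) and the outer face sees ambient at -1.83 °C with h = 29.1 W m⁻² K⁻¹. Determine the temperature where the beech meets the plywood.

T = 2.63 °C

Resistance network (inner→outer):
  R_conv,in = 1/(hA) = 1/(10.7·46.5) = 0.002010 K/W
  R_plaster = L/(kA) = 0.0753/(0.256·46.5) = 0.006326 K/W
  R_aerogel blanket = L/(kA) = 0.141/(0.0156·46.5) = 0.1944 K/W
  R_beech = L/(kA) = 0.0632/(0.165·46.5) = 0.008237 K/W
  R_plywood = L/(kA) = 0.331/(0.137·46.5) = 0.05196 K/W
  R_conv,out = 1/(hA) = 1/(29.1·46.5) = 7.390×10^-4 K/W
ΣR = 0.002010 + 0.006326 + 0.1944 + 0.008237 + 0.05196 + 7.390×10^-4 = 0.2637 K/W
Q = ΔT/ΣR = (20.5 °C − -1.83 °C)/0.2637 = 84.68 W
From the inner boundary to the beech/plywood interface, ΣR_partial = 0.2110 K/W.
T_interface = T_in − Q·ΣR_partial = 20.5 °C − (84.68)(0.2110) = 2.63 °C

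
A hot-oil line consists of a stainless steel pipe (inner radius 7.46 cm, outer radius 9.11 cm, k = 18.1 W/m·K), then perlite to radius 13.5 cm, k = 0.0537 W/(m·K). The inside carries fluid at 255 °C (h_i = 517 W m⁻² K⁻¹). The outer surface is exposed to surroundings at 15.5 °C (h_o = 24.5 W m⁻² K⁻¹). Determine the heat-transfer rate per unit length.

Resistance network (inner→outer):
  R'_conv,in = 1/(2πr h) = 1/(2π·0.0746·517) = 0.004127 m·K/W
  R'_stainless steel = ln(0.0911/0.0746)/(2πk) = 0.1998/(2π·18.1) = 0.001757 m·K/W
  R'_perlite = ln(0.135/0.0911)/(2πk) = 0.3933/(2π·0.0537) = 1.166 m·K/W
  R'_conv,out = 1/(2πr h) = 1/(2π·0.135·24.5) = 0.04812 m·K/W
ΣR = 0.004127 + 0.001757 + 1.166 + 0.04812 = 1.220 m·K/W
Q' = ΔT/ΣR = (255 °C − 15.5 °C)/1.220 = 196 W/m

Q' = 196 W/m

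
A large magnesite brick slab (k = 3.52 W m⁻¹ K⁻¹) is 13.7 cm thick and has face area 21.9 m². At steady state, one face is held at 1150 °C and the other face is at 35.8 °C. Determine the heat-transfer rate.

Q = kA·ΔT/L = 3.52 × 21.9 × |1150 °C − 35.8 °C| / 0.137 = 6.27×10^5 W

Q = 6.27×10^5 W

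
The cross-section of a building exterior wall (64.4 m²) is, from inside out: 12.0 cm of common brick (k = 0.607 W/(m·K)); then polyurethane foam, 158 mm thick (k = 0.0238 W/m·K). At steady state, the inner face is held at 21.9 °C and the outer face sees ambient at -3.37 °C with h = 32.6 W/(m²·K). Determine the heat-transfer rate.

Series thermal resistances, inner to outer:
  R_common brick = L/(kA) = 0.120/(0.607·64.4) = 0.003070 K/W
  R_polyurethane foam = L/(kA) = 0.158/(0.0238·64.4) = 0.1031 K/W
  R_conv,out = 1/(hA) = 1/(32.6·64.4) = 4.763×10^-4 K/W
ΣR = 0.003070 + 0.1031 + 4.763×10^-4 = 0.1066 K/W
Q = ΔT/ΣR = (21.9 °C − -3.37 °C)/0.1066 = 237 W

Q = 237 W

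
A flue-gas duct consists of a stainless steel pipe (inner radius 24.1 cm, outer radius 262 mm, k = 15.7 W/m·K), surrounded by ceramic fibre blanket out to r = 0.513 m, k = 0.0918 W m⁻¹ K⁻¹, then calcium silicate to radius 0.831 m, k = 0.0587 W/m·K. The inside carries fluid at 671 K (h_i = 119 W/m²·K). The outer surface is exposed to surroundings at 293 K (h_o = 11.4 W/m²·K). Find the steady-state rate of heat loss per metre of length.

Series thermal resistances, inner to outer:
  R'_conv,in = 1/(2πr h) = 1/(2π·0.241·119) = 0.005550 m·K/W
  R'_stainless steel = ln(0.262/0.241)/(2πk) = 0.08355/(2π·15.7) = 8.469×10^-4 m·K/W
  R'_ceramic fibre blanket = ln(0.513/0.262)/(2πk) = 0.6719/(2π·0.0918) = 1.165 m·K/W
  R'_calcium silicate = ln(0.831/0.513)/(2πk) = 0.4824/(2π·0.0587) = 1.308 m·K/W
  R'_conv,out = 1/(2πr h) = 1/(2π·0.831·11.4) = 0.01680 m·K/W
ΣR = 0.005550 + 8.469×10^-4 + 1.165 + 1.308 + 0.01680 = 2.496 m·K/W
Q' = ΔT/ΣR = (671 K − 293 K)/2.496 = 151 W/m

Q' = 151 W/m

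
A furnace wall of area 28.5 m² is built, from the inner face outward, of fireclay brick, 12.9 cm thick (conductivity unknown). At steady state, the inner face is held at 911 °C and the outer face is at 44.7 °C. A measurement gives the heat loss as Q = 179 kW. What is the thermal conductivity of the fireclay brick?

k = 0.935 W/m·K

ΣR = ΔT/Q = |911 − 44.7|/1.79×10^5 = 0.004840 K/W
L/(kA) = 0.004840 ⇒ k = 0.129/(0.004840·28.5) = 0.935 W/m·K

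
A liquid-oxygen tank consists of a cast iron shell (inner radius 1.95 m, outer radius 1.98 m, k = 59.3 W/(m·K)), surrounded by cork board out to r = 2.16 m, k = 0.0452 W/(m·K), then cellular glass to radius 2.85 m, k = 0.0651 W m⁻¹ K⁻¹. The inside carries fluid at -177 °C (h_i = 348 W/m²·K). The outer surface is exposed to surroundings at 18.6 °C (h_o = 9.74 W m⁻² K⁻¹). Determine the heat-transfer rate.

Series thermal resistances, inner to outer:
  R_conv,in = 1/(4πr²h) = 1/(4π·1.95²·348) = 6.014×10^-5 K/W
  R_cast iron = (1/1.95 − 1/1.98)/(4πk) = 0.007770/(4π·59.3) = 1.043×10^-5 K/W
  R_cork board = (1/1.98 − 1/2.16)/(4πk) = 0.04209/(4π·0.0452) = 0.07410 K/W
  R_cellular glass = (1/2.16 − 1/2.85)/(4πk) = 0.1121/(4π·0.0651) = 0.1370 K/W
  R_conv,out = 1/(4πr²h) = 1/(4π·2.85²·9.74) = 0.001006 K/W
ΣR = 6.014×10^-5 + 1.043×10^-5 + 0.07410 + 0.1370 + 0.001006 = 0.2122 K/W
Q = ΔT/ΣR = (-177 °C − 18.6 °C)/0.2122 = -922 W
(Negative Q ⇒ heat flows inward; heat gain = 922 W.)

Q = 922 W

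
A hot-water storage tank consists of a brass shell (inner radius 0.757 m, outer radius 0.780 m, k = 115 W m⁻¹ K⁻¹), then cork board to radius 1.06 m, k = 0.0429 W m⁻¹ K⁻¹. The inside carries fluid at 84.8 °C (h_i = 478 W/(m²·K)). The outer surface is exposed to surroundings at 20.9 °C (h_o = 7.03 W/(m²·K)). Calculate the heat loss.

Treat each layer as a resistance in series:
  R_conv,in = 1/(4πr²h) = 1/(4π·0.757²·478) = 2.905×10^-4 K/W
  R_brass = (1/0.757 − 1/0.780)/(4πk) = 0.03895/(4π·115) = 2.695×10^-5 K/W
  R_cork board = (1/0.780 − 1/1.06)/(4πk) = 0.3387/(4π·0.0429) = 0.6282 K/W
  R_conv,out = 1/(4πr²h) = 1/(4π·1.06²·7.03) = 0.01007 K/W
ΣR = 2.905×10^-4 + 2.695×10^-5 + 0.6282 + 0.01007 = 0.6386 K/W
Q = ΔT/ΣR = (84.8 °C − 20.9 °C)/0.6386 = 100 W

Q = 100 W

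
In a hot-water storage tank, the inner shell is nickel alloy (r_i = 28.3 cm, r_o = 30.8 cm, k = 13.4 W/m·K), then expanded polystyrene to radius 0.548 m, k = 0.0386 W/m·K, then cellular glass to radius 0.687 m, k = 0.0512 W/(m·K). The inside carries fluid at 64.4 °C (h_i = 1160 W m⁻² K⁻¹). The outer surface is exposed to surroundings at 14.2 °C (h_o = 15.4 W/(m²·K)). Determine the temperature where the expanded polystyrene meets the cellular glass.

T = 22.5 °C

Resistance network (inner→outer):
  R_conv,in = 1/(4πr²h) = 1/(4π·0.283²·1160) = 8.566×10^-4 K/W
  R_nickel alloy = (1/0.283 − 1/0.308)/(4πk) = 0.2868/(4π·13.4) = 0.001703 K/W
  R_expanded polystyrene = (1/0.308 − 1/0.548)/(4πk) = 1.422/(4π·0.0386) = 2.931 K/W
  R_cellular glass = (1/0.548 − 1/0.687)/(4πk) = 0.3692/(4π·0.0512) = 0.5738 K/W
  R_conv,out = 1/(4πr²h) = 1/(4π·0.687²·15.4) = 0.01095 K/W
ΣR = 8.566×10^-4 + 0.001703 + 2.931 + 0.5738 + 0.01095 = 3.518 K/W
Q = ΔT/ΣR = (64.4 °C − 14.2 °C)/3.518 = 14.27 W
From the inner boundary to the expanded polystyrene/cellular glass interface, ΣR_partial = 2.934 K/W.
T_interface = T_in − Q·ΣR_partial = 64.4 °C − (14.27)(2.934) = 22.5 °C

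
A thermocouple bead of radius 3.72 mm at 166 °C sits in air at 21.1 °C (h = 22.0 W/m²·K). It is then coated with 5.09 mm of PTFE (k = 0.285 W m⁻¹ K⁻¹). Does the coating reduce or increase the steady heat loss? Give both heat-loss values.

increases: 0.554 → 1.61 W

Critical radius for a sphere: r_cr = 2k/h = 0.0259 m = 2.59 cm.
Outer radius after coating: r₂ = 0.00372 + 0.00509 = 0.00881 m.
Since r₁ < r_cr and r₂ ≤ r_cr, the coating moves toward the maximum at r_cr — heat loss rises.
Bare: R = 1/(4πr₁²h) = 261.4 K/W; Q = 144.9/261.4 = 0.554 W.
Coated: R = R_cond + R_conv = 89.97 K/W; Q = 144.9/89.97 = 1.61 W.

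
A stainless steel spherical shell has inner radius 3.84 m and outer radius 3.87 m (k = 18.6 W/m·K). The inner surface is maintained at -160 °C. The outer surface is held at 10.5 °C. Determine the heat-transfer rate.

Q = 19700 kW

Q = 4πk·ΔT/(1/r₁ − 1/r₂) = 4π × 18.6 × 170.5 / (1/3.84 − 1/3.87) = 1.97×10^7 W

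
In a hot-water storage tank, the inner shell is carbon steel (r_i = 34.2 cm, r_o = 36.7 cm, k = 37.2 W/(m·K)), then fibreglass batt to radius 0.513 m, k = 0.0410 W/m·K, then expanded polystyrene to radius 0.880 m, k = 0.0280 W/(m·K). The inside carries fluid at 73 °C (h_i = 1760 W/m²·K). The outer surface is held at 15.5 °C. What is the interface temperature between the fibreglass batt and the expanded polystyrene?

T = 50.3 °C

Treat each layer as a resistance in series:
  R_conv,in = 1/(4πr²h) = 1/(4π·0.342²·1760) = 3.866×10^-4 K/W
  R_carbon steel = (1/0.342 − 1/0.367)/(4πk) = 0.1992/(4π·37.2) = 4.261×10^-4 K/W
  R_fibreglass batt = (1/0.367 − 1/0.513)/(4πk) = 0.7755/(4π·0.0410) = 1.505 K/W
  R_expanded polystyrene = (1/0.513 − 1/0.880)/(4πk) = 0.8130/(4π·0.0280) = 2.310 K/W
ΣR = 3.866×10^-4 + 4.261×10^-4 + 1.505 + 2.310 = 3.816 K/W
Q = ΔT/ΣR = (73 °C − 15.5 °C)/3.816 = 15.07 W
From the inner boundary to the fibreglass batt/expanded polystyrene interface, ΣR_partial = 1.506 K/W.
T_interface = T_in − Q·ΣR_partial = 73 °C − (15.07)(1.506) = 50.3 °C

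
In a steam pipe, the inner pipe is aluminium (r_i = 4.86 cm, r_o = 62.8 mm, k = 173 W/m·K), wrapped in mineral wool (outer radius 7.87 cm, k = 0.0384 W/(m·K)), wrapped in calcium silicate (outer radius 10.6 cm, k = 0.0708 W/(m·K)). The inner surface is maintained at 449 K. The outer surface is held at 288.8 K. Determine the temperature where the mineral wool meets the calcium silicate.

T = 355.6 K

Treat each layer as a resistance in series:
  R'_aluminium = ln(0.0628/0.0486)/(2πk) = 0.2563/(2π·173) = 2.358×10^-4 m·K/W
  R'_mineral wool = ln(0.0787/0.0628)/(2πk) = 0.2257/(2π·0.0384) = 0.9354 m·K/W
  R'_calcium silicate = ln(0.106/0.0787)/(2πk) = 0.2978/(2π·0.0708) = 0.6694 m·K/W
ΣR = 2.358×10^-4 + 0.9354 + 0.6694 = 1.605 m·K/W
Q' = ΔT/ΣR = (449 K − 288.8 K)/1.605 = 99.81 W/m
From the inner boundary to the mineral wool/calcium silicate interface, ΣR_partial = 0.9356 m·K/W.
T_interface = T_in − Q'·ΣR_partial = 449 K − (99.81)(0.9356) = 355.6 K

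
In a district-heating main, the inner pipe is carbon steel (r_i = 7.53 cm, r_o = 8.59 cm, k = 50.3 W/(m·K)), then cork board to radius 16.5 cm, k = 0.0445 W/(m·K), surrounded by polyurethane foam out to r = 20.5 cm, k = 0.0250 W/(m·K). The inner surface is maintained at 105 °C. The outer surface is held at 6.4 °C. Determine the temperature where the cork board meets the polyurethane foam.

T = 43.1 °C

Treat each layer as a resistance in series:
  R'_carbon steel = ln(0.0859/0.0753)/(2πk) = 0.1317/(2π·50.3) = 4.167×10^-4 m·K/W
  R'_cork board = ln(0.165/0.0859)/(2πk) = 0.6528/(2π·0.0445) = 2.335 m·K/W
  R'_polyurethane foam = ln(0.205/0.165)/(2πk) = 0.2171/(2π·0.0250) = 1.382 m·K/W
ΣR = 4.167×10^-4 + 2.335 + 1.382 = 3.717 m·K/W
Q' = ΔT/ΣR = (105 °C − 6.4 °C)/3.717 = 26.53 W/m
From the inner boundary to the cork board/polyurethane foam interface, ΣR_partial = 2.335 m·K/W.
T_interface = T_in − Q'·ΣR_partial = 105 °C − (26.53)(2.335) = 43.1 °C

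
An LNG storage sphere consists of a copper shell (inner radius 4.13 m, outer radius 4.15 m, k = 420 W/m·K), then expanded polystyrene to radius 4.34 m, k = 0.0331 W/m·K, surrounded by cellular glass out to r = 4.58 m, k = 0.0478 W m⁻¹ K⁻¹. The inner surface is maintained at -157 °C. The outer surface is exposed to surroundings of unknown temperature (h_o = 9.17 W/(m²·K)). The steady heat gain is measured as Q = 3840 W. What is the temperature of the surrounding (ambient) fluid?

T_out = 19.2 °C

Sum the resistances:
  R_copper = (1/4.13 − 1/4.15)/(4πk) = 0.001167/(4π·420) = 2.211×10^-7 K/W
  R_expanded polystyrene = (1/4.15 − 1/4.34)/(4πk) = 0.01055/(4π·0.0331) = 0.02536 K/W
  R_cellular glass = (1/4.34 − 1/4.58)/(4πk) = 0.01207/(4π·0.0478) = 0.02010 K/W
  R_conv,out = 1/(4πr²h) = 1/(4π·4.58²·9.17) = 4.137×10^-4 K/W
ΣR = 0.04588 K/W
ΔT = Q·ΣR = 3840 × 0.04588 = 176.2 K
Heat flows inward, so T_out = T_in + ΔT = -157 + 176.2 = 19.2 °C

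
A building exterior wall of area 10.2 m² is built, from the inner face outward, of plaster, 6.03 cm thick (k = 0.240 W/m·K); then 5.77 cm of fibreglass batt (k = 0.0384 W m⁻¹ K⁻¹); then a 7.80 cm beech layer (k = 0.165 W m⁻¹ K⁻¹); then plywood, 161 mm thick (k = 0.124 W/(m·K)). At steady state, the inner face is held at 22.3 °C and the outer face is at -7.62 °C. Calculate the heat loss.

Q = 86.6 W

Treat each layer as a resistance in series:
  R_plaster = L/(kA) = 0.0603/(0.240·10.2) = 0.02463 K/W
  R_fibreglass batt = L/(kA) = 0.0577/(0.0384·10.2) = 0.1473 K/W
  R_beech = L/(kA) = 0.0780/(0.165·10.2) = 0.04635 K/W
  R_plywood = L/(kA) = 0.161/(0.124·10.2) = 0.1273 K/W
ΣR = 0.02463 + 0.1473 + 0.04635 + 0.1273 = 0.3456 K/W
Q = ΔT/ΣR = (22.3 °C − -7.62 °C)/0.3456 = 86.6 W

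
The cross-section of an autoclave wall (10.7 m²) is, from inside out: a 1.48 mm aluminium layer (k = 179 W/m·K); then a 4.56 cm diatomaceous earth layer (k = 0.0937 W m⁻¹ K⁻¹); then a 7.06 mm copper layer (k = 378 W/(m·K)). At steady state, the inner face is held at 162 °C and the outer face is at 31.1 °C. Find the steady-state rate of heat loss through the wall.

Q = 2.88 kW

Series thermal resistances, inner to outer:
  R_aluminium = L/(kA) = 0.00148/(179·10.7) = 7.727×10^-7 K/W
  R_diatomaceous earth = L/(kA) = 0.0456/(0.0937·10.7) = 0.04548 K/W
  R_copper = L/(kA) = 0.00706/(378·10.7) = 1.746×10^-6 K/W
ΣR = 7.727×10^-7 + 0.04548 + 1.746×10^-6 = 0.04548 K/W
Q = ΔT/ΣR = (162 °C − 31.1 °C)/0.04548 = 2880 W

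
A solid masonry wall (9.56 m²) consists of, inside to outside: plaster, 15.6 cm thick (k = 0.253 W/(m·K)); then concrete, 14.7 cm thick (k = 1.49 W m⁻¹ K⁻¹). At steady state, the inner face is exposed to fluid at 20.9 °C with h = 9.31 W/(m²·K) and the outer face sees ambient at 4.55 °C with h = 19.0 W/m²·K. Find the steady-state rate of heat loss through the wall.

Q = 179 W

Resistance network (inner→outer):
  R_conv,in = 1/(hA) = 1/(9.31·9.56) = 0.01124 K/W
  R_plaster = L/(kA) = 0.156/(0.253·9.56) = 0.06450 K/W
  R_concrete = L/(kA) = 0.147/(1.49·9.56) = 0.01032 K/W
  R_conv,out = 1/(hA) = 1/(19.0·9.56) = 0.005505 K/W
ΣR = 0.01124 + 0.06450 + 0.01032 + 0.005505 = 0.09157 K/W
Q = ΔT/ΣR = (20.9 °C − 4.55 °C)/0.09157 = 179 W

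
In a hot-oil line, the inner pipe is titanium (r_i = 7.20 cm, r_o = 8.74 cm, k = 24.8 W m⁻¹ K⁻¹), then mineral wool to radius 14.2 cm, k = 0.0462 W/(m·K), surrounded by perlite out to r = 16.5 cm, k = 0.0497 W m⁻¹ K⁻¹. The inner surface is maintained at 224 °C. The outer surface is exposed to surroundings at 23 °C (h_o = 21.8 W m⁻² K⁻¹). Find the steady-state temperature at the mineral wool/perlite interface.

Series thermal resistances, inner to outer:
  R'_titanium = ln(0.0874/0.0720)/(2πk) = 0.1938/(2π·24.8) = 0.001244 m·K/W
  R'_mineral wool = ln(0.142/0.0874)/(2πk) = 0.4853/(2π·0.0462) = 1.672 m·K/W
  R'_perlite = ln(0.165/0.142)/(2πk) = 0.1501/(2π·0.0497) = 0.4807 m·K/W
  R'_conv,out = 1/(2πr h) = 1/(2π·0.165·21.8) = 0.04425 m·K/W
ΣR = 0.001244 + 1.672 + 0.4807 + 0.04425 = 2.198 m·K/W
Q' = ΔT/ΣR = (224 °C − 23 °C)/2.198 = 91.45 W/m
From the inner boundary to the mineral wool/perlite interface, ΣR_partial = 1.673 m·K/W.
T_interface = T_in − Q'·ΣR_partial = 224 °C − (91.45)(1.673) = 71.0 °C

T = 71.0 °C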